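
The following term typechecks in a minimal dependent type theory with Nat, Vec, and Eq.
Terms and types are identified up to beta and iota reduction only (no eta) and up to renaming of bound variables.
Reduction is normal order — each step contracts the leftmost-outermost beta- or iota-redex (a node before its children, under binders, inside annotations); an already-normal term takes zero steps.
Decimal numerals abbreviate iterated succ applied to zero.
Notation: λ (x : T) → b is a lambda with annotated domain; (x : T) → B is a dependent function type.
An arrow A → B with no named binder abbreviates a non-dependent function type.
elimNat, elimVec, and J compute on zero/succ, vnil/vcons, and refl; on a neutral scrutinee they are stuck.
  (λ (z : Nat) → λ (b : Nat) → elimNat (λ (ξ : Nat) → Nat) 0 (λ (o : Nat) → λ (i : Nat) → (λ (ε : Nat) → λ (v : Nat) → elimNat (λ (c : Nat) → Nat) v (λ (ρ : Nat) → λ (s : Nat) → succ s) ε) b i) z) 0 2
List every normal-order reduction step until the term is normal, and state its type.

reduction (normal order):
  (λ (z : Nat) → λ (b : Nat) → elimNat (λ (ξ : Nat) → Nat) 0 (λ (o : Nat) → λ (i : Nat) → (λ (ε : Nat) → λ (v : Nat) → elimNat (λ (c : Nat) → Nat) v (λ (ρ : Nat) → λ (s : Nat) → succ s) ε) b i) z) 0 2
  ~> (λ (z : Nat) → elimNat (λ (b : Nat) → Nat) 0 (λ (ξ : Nat) → λ (o : Nat) → (λ (i : Nat) → λ (ε : Nat) → elimNat (λ (v : Nat) → Nat) ε (λ (c : Nat) → λ (ρ : Nat) → succ ρ) i) z o) 0) 2
  ~> elimNat (λ (z : Nat) → Nat) 0 (λ (b : Nat) → λ (ξ : Nat) → (λ (o : Nat) → λ (i : Nat) → elimNat (λ (ε : Nat) → Nat) i (λ (v : Nat) → λ (c : Nat) → succ c) o) 2 ξ) 0
  ~> 0
the term's type:
  Nat


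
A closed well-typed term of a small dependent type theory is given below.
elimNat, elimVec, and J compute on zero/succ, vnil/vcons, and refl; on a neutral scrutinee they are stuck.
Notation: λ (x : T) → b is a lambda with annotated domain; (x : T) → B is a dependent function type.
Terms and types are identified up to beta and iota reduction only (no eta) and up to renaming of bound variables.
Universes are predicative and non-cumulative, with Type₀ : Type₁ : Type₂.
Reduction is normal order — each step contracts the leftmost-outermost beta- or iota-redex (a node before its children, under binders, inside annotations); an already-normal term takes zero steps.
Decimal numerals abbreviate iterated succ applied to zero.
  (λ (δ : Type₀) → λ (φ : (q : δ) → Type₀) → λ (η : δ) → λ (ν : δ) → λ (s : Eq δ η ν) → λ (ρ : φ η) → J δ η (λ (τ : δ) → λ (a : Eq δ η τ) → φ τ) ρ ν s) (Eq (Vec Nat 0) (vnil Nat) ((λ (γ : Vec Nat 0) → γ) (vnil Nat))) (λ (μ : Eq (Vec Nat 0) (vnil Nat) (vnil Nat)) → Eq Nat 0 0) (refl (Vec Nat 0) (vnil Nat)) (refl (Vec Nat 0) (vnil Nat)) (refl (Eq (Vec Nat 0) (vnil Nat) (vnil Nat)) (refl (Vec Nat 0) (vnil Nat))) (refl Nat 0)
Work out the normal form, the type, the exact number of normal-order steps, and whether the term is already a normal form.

resulting normal form:
  refl Nat 0
inferred type:
  Eq Nat 0 0
normal-order step count: 7
term was already normal: no
first contracted redex: a beta-redex


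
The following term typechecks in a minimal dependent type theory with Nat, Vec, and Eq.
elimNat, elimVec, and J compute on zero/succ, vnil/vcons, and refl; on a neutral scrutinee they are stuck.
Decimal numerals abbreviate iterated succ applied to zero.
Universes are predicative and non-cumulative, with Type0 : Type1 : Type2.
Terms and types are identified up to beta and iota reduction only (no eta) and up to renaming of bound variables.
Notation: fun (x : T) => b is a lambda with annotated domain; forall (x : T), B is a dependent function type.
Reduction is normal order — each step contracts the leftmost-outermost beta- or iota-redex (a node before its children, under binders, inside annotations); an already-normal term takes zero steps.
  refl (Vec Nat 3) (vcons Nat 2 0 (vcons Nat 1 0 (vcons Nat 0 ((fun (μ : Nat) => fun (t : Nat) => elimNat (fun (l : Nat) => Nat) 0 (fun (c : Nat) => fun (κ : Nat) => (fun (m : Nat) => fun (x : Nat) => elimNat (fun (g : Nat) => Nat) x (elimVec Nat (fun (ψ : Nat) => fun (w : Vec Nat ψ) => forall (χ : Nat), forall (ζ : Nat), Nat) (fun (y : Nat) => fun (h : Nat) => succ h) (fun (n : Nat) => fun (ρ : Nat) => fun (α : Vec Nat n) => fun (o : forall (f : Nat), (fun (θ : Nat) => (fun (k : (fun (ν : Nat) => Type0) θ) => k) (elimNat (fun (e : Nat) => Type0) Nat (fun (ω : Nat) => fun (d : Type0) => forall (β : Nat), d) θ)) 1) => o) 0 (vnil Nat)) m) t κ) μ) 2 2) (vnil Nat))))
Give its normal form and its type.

resulting normal form:
  refl (Vec Nat 3) (vcons Nat 2 0 (vcons Nat 1 0 (vcons Nat 0 4 (vnil Nat))))
inferred type:
  Eq (Vec Nat 3) (vcons Nat 2 0 (vcons Nat 1 0 (vcons Nat 0 4 (vnil Nat)))) (vcons Nat 2 0 (vcons Nat 1 0 (vcons Nat 0 4 (vnil Nat))))
observation: 31 normal-order steps normalize the term, beginning with a beta-redex.


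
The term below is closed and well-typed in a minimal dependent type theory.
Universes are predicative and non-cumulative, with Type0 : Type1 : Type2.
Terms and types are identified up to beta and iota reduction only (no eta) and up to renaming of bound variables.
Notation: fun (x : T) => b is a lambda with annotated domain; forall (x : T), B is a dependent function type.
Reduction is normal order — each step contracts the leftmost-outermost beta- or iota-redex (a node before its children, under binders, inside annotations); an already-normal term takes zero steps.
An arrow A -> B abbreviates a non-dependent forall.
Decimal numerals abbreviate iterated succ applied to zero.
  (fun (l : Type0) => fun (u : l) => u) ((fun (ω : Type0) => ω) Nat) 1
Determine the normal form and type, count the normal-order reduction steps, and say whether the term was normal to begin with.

resulting normal form:
  1
the term's type:
  Nat
normal-order step count: 2
term was already normal: no
first redex: a beta-redex


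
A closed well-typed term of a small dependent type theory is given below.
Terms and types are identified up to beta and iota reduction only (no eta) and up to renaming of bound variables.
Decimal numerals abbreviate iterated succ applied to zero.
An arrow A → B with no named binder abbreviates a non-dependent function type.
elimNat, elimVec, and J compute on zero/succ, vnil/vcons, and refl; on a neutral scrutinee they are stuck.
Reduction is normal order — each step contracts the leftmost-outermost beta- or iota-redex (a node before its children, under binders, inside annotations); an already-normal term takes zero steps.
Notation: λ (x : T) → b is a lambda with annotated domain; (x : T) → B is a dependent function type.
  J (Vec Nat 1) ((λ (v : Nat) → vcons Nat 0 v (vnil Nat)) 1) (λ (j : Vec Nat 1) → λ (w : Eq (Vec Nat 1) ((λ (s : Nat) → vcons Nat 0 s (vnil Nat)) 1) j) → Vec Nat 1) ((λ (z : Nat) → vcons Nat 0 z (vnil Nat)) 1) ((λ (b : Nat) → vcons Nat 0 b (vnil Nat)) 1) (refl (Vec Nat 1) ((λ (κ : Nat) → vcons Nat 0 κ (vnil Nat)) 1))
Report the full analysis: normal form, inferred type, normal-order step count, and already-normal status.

normal form:
  vcons Nat 0 1 (vnil Nat)
inferred type:
  Vec Nat 1
normal-order step count: 2
started in normal form: no
first redex: a J iota-redex


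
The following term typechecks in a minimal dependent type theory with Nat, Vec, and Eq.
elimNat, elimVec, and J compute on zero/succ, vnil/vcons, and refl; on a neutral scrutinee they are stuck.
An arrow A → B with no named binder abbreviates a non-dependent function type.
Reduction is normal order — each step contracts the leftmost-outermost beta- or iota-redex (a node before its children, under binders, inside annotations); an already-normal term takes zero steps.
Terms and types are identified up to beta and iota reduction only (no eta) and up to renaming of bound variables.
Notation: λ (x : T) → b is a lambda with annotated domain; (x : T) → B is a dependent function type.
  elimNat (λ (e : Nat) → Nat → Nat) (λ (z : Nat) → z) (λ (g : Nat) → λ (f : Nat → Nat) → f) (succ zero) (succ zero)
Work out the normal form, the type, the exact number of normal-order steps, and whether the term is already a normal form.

resulting normal form:
  succ zero
type:
  Nat
normal-order step count: 5
term was already normal: no
first contracted redex: an elimNat iota-redex


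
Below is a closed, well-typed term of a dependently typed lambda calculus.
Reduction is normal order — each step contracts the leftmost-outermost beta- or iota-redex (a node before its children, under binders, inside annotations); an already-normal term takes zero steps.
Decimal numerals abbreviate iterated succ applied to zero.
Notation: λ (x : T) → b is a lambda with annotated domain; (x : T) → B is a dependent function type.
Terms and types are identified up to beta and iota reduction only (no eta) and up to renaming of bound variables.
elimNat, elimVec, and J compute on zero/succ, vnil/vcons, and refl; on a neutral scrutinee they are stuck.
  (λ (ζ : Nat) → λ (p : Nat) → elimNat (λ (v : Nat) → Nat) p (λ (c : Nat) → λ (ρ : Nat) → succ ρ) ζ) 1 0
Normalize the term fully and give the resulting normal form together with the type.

normal form:
  1
inferred type:
  Nat
observation: 6 normal-order steps normalize the term, beginning with a beta-redex.


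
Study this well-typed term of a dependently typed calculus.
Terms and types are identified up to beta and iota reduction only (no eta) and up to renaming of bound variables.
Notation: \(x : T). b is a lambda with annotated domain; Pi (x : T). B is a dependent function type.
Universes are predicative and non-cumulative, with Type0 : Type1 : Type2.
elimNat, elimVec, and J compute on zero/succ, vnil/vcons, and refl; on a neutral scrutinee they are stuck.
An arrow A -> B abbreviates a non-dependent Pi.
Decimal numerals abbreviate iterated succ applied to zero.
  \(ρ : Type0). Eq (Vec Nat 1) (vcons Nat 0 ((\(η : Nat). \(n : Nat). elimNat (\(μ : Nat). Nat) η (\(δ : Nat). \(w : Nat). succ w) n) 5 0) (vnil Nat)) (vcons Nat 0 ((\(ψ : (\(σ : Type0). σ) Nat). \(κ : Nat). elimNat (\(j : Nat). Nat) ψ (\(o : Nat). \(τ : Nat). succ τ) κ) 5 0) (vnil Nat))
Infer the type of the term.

the term's type:
  Type0 -> Type0


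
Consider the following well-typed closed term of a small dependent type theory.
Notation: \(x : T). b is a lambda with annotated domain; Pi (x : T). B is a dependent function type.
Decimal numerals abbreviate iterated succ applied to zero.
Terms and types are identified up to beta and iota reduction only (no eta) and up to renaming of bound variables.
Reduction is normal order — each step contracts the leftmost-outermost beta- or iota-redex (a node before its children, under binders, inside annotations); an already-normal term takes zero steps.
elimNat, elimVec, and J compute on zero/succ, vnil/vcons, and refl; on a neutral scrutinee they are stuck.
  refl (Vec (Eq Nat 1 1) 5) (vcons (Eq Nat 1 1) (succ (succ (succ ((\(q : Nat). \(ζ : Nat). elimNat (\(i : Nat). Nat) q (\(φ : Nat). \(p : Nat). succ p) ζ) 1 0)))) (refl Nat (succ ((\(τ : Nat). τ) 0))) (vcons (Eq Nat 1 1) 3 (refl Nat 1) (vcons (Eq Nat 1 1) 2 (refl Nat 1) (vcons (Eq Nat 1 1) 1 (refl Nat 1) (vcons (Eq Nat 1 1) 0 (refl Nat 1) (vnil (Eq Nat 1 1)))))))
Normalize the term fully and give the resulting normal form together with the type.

normal form:
  refl (Vec (Eq Nat 1 1) 5) (vcons (Eq Nat 1 1) 4 (refl Nat 1) (vcons (Eq Nat 1 1) 3 (refl Nat 1) (vcons (Eq Nat 1 1) 2 (refl Nat 1) (vcons (Eq Nat 1 1) 1 (refl Nat 1) (vcons (Eq Nat 1 1) 0 (refl Nat 1) (vnil (Eq Nat 1 1)))))))
the term's type:
  Eq (Vec (Eq Nat 1 1) 5) (vcons (Eq Nat 1 1) 4 (refl Nat 1) (vcons (Eq Nat 1 1) 3 (refl Nat 1) (vcons (Eq Nat 1 1) 2 (refl Nat 1) (vcons (Eq Nat 1 1) 1 (refl Nat 1) (vcons (Eq Nat 1 1) 0 (refl Nat 1) (vnil (Eq Nat 1 1))))))) (vcons (Eq Nat 1 1) 4 (refl Nat 1) (vcons (Eq Nat 1 1) 3 (refl Nat 1) (vcons (Eq Nat 1 1) 2 (refl Nat 1) (vcons (Eq Nat 1 1) 1 (refl Nat 1) (vcons (Eq Nat 1 1) 0 (refl Nat 1) (vnil (Eq Nat 1 1)))))))
observation: contracting a beta-redex first, the term normalizes in 4 steps.


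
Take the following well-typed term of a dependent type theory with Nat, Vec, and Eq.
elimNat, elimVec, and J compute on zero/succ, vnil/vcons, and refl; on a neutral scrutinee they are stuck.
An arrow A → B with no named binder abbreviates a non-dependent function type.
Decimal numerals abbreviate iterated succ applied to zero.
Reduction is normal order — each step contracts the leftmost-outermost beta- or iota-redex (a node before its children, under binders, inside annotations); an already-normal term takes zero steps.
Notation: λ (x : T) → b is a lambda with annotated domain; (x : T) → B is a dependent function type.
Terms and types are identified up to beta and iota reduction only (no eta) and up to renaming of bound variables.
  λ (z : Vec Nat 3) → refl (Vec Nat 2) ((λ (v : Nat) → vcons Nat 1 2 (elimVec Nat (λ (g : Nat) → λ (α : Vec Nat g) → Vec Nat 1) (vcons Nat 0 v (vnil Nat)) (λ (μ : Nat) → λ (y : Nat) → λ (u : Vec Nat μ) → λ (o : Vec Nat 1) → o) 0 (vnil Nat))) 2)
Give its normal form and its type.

reduced normal form:
  λ (z : Vec Nat 3) → refl (Vec Nat 2) (vcons Nat 1 2 (vcons Nat 0 2 (vnil Nat)))
type:
  Vec Nat 3 → Eq (Vec Nat 2) (vcons Nat 1 2 (vcons Nat 0 2 (vnil Nat))) (vcons Nat 1 2 (vcons Nat 0 2 (vnil Nat)))
observation: 2 normal-order steps separate the term from its normal form.


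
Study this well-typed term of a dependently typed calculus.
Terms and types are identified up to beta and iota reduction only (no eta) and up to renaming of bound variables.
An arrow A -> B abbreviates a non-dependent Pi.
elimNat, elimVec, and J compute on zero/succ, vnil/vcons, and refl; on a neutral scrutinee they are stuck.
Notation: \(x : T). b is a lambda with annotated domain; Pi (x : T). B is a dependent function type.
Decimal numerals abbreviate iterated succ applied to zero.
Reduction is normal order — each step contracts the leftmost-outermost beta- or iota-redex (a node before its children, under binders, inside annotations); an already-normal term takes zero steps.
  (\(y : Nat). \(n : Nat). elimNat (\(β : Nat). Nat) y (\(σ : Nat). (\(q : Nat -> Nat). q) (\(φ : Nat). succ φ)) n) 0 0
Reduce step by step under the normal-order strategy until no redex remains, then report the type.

normal-order reduction sequence:
  (\(y : Nat). \(n : Nat). elimNat (\(β : Nat). Nat) y (\(σ : Nat). (\(q : Nat -> Nat). q) (\(φ : Nat). succ φ)) n) 0 0
  ~> (\(y : Nat). elimNat (\(n : Nat). Nat) 0 (\(β : Nat). (\(σ : Nat -> Nat). σ) (\(q : Nat). succ q)) y) 0
  ~> elimNat (\(y : Nat). Nat) 0 (\(n : Nat). (\(β : Nat -> Nat). β) (\(σ : Nat). succ σ)) 0
  ~> 0
inferred type:
  Nat


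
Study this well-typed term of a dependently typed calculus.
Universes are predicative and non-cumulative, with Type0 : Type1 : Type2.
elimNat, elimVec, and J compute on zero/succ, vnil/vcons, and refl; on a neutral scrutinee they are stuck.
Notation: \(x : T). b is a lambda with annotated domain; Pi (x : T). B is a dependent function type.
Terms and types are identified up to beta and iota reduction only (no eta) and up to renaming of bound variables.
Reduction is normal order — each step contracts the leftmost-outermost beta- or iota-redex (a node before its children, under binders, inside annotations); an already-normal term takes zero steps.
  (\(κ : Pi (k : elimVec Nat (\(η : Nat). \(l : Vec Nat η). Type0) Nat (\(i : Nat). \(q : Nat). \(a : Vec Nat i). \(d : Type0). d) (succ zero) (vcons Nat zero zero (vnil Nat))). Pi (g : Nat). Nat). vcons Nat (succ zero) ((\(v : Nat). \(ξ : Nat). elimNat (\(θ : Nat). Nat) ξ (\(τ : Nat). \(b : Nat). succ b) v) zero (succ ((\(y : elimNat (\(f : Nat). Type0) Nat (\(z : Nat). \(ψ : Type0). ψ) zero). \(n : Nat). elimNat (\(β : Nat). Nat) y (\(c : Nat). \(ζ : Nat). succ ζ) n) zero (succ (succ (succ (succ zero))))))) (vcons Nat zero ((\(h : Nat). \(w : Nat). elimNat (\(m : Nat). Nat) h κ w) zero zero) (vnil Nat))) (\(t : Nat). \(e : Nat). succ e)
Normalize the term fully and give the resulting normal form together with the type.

normal form:
  vcons Nat (succ zero) (succ (succ (succ (succ (succ zero))))) (vcons Nat zero zero (vnil Nat))
inferred type:
  Vec Nat (succ (succ zero))
observation: contracting a beta-redex first, the term normalizes in 22 steps.


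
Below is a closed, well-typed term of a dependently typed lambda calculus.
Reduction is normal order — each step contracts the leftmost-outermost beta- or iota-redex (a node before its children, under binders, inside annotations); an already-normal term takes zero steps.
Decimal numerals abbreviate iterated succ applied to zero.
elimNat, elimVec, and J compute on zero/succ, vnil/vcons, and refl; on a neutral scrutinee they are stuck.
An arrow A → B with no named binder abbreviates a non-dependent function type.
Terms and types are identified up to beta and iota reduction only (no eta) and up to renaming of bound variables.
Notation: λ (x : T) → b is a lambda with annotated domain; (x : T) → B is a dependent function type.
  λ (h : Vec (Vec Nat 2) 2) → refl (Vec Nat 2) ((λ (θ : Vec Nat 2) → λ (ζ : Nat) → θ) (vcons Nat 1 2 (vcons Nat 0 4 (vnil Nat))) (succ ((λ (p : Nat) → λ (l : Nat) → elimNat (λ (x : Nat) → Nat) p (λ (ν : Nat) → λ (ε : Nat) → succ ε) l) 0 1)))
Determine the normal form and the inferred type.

normal form:
  λ (h : Vec (Vec Nat 2) 2) → refl (Vec Nat 2) (vcons Nat 1 2 (vcons Nat 0 4 (vnil Nat)))
inferred type:
  Vec (Vec Nat 2) 2 → Eq (Vec Nat 2) (vcons Nat 1 2 (vcons Nat 0 4 (vnil Nat))) (vcons Nat 1 2 (vcons Nat 0 4 (vnil Nat)))


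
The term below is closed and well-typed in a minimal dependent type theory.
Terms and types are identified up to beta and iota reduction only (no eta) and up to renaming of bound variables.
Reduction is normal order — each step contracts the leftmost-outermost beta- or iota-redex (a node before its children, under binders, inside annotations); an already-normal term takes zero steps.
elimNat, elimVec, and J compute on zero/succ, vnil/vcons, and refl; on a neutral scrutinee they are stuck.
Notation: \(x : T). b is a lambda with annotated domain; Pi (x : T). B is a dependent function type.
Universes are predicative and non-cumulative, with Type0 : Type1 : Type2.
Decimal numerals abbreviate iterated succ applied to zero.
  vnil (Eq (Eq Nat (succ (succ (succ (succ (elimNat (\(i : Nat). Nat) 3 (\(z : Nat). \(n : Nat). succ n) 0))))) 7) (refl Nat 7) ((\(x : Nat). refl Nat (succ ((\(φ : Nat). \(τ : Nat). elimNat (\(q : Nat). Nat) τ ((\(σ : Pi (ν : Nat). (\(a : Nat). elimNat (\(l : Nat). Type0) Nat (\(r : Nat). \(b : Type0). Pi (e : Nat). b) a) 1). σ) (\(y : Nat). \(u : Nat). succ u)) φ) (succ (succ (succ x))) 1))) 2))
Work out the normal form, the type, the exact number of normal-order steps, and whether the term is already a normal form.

resulting normal form:
  vnil (Eq (Eq Nat 7 7) (refl Nat 7) (refl Nat 7))
the term's type:
  Vec (Eq (Eq Nat 7 7) (refl Nat 7) (refl Nat 7)) 0
normal-order step count: 25
started in normal form: no
first redex: an elimNat iota-redex


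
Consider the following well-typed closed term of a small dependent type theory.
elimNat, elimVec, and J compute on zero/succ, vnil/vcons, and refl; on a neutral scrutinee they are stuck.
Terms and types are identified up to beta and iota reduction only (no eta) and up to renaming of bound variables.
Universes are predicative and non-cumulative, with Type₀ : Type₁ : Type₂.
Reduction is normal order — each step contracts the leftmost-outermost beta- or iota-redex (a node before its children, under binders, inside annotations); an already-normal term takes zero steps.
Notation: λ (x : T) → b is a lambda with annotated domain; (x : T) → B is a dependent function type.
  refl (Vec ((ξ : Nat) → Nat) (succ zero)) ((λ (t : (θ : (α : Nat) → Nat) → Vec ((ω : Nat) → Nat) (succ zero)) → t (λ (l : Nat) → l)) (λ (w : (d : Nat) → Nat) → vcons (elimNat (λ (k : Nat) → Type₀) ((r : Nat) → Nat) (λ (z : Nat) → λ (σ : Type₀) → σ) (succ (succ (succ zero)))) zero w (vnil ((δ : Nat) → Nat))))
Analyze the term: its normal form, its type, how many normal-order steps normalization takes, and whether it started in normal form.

resulting normal form:
  refl (Vec ((ξ : Nat) → Nat) (succ zero)) (vcons ((t : Nat) → Nat) zero (λ (θ : Nat) → θ) (vnil ((α : Nat) → Nat)))
inferred type:
  Eq (Vec ((ξ : Nat) → Nat) (succ zero)) (vcons ((t : Nat) → Nat) zero (λ (θ : Nat) → θ) (vnil ((α : Nat) → Nat))) (vcons ((ω : Nat) → Nat) zero (λ (l : Nat) → l) (vnil ((w : Nat) → Nat)))
reduction steps (normal order): 12
started in normal form: no
first redex: a beta-redex


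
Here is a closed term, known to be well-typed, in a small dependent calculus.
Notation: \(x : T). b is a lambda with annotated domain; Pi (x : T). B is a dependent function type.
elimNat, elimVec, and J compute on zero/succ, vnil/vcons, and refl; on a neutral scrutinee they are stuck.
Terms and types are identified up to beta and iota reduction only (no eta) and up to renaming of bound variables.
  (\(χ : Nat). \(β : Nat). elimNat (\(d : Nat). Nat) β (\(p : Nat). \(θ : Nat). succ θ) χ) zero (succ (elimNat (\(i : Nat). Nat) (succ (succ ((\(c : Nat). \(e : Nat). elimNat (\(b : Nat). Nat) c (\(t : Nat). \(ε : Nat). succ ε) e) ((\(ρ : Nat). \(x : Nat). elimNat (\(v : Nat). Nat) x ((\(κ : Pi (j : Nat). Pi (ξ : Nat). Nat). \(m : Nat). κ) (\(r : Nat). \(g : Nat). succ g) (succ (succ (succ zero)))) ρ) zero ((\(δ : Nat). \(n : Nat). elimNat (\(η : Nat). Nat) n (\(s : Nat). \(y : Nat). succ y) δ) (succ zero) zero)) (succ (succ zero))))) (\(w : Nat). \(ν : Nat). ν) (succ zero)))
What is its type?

inferred type:
  Nat


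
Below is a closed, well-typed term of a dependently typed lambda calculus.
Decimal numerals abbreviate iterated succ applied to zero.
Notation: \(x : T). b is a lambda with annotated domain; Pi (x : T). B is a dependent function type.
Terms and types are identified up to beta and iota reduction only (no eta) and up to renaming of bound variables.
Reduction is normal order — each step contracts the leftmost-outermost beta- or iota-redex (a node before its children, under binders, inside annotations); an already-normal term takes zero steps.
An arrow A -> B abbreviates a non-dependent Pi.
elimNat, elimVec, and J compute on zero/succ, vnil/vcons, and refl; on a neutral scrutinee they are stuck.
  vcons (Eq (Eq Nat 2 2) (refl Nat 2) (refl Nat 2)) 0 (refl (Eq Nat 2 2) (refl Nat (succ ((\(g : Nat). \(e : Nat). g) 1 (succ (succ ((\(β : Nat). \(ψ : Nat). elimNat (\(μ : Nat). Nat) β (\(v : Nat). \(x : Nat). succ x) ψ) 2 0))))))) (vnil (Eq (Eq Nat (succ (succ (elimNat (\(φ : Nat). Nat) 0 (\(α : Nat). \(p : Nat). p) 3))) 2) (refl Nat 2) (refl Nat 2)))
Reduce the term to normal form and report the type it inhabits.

resulting normal form:
  vcons (Eq (Eq Nat 2 2) (refl Nat 2) (refl Nat 2)) 0 (refl (Eq Nat 2 2) (refl Nat 2)) (vnil (Eq (Eq Nat 2 2) (refl Nat 2) (refl Nat 2)))
type:
  Vec (Eq (Eq Nat 2 2) (refl Nat 2) (refl Nat 2)) 1


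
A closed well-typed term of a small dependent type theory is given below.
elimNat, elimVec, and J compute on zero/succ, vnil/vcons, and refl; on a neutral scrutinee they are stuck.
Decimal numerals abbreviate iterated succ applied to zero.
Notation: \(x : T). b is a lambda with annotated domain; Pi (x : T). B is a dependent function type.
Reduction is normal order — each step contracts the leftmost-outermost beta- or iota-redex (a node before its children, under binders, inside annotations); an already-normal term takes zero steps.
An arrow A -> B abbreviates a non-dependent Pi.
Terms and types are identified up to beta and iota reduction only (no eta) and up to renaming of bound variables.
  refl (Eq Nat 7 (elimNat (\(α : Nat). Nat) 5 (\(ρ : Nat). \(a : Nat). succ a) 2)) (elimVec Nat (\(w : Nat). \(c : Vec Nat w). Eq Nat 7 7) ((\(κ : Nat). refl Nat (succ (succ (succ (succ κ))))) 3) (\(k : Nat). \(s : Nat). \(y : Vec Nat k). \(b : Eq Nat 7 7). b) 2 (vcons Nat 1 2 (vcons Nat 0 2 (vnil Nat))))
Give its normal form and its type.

resulting normal form:
  refl (Eq Nat 7 7) (refl Nat 7)
type:
  Eq (Eq Nat 7 7) (refl Nat 7) (refl Nat 7)
observation: reduction starts at an elimNat iota-redex, and 19 normal-order steps reach the normal form.


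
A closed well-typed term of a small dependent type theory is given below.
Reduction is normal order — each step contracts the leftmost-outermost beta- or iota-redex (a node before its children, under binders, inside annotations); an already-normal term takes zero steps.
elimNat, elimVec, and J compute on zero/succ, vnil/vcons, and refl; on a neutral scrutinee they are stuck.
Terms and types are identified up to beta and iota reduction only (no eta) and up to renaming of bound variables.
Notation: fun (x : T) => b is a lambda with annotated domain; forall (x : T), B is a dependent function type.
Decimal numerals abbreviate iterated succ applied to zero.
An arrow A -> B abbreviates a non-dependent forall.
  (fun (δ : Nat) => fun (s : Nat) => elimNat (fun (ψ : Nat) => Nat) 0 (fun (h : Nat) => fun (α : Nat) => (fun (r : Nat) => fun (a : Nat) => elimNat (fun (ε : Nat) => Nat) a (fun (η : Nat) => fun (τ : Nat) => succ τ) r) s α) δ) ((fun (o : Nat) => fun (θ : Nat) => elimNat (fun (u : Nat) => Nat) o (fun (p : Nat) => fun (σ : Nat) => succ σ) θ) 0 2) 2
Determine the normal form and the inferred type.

resulting normal form:
  4
the term's type:
  Nat


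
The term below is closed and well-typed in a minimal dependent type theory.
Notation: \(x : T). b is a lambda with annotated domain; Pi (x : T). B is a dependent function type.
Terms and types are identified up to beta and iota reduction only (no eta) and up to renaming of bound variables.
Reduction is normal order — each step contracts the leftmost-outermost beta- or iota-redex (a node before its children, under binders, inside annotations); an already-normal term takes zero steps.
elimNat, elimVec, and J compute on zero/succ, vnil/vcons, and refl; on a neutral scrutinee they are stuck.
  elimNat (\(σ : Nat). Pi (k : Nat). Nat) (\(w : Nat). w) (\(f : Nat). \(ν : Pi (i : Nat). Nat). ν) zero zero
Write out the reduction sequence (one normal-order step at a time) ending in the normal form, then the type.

normal-order reduction sequence:
  elimNat (\(σ : Nat). Pi (k : Nat). Nat) (\(w : Nat). w) (\(f : Nat). \(ν : Pi (i : Nat). Nat). ν) zero zero
  ~> (\(σ : Nat). σ) zero
  ~> zero
type:
  Nat


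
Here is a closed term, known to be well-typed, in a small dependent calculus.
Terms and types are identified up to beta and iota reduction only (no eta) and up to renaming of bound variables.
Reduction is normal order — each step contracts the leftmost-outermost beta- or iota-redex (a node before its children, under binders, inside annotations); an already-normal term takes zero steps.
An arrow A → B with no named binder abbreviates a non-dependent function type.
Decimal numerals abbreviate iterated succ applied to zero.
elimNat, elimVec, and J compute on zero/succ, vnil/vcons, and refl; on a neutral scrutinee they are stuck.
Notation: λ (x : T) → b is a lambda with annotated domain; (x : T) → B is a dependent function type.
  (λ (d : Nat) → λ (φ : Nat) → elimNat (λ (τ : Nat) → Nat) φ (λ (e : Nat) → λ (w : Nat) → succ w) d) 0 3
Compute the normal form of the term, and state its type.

resulting normal form:
  3
type:
  Nat


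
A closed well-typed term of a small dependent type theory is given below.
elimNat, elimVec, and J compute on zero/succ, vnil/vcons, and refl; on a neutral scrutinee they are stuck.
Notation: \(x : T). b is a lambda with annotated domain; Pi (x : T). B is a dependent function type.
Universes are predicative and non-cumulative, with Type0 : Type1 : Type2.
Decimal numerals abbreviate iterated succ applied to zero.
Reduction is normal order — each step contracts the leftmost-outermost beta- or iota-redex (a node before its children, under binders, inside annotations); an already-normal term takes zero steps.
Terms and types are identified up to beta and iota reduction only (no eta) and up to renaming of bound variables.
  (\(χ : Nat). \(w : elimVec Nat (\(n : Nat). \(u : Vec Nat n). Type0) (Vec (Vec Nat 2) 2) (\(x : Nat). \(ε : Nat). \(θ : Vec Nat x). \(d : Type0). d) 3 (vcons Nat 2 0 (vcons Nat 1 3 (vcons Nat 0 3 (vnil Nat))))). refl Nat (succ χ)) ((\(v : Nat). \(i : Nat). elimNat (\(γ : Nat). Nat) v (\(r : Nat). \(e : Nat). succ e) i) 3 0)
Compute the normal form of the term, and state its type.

resulting normal form:
  \(χ : Vec (Vec Nat 2) 2). refl Nat 4
the term's type:
  Pi (χ : Vec (Vec Nat 2) 2). Eq Nat 4 4


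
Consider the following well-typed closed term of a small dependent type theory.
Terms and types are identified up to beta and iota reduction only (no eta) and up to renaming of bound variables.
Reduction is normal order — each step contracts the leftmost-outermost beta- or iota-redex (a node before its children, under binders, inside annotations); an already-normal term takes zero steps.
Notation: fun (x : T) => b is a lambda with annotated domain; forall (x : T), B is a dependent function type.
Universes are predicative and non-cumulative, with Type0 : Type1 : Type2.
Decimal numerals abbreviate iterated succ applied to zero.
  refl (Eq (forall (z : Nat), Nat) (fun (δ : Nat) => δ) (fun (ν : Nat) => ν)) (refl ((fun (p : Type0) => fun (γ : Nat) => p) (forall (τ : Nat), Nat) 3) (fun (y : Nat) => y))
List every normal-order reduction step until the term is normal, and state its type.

normal-order reduction:
  refl (Eq (forall (z : Nat), Nat) (fun (δ : Nat) => δ) (fun (ν : Nat) => ν)) (refl ((fun (p : Type0) => fun (γ : Nat) => p) (forall (τ : Nat), Nat) 3) (fun (y : Nat) => y))
  ~> refl (Eq (forall (z : Nat), Nat) (fun (δ : Nat) => δ) (fun (ν : Nat) => ν)) (refl ((fun (p : Nat) => forall (γ : Nat), Nat) 3) (fun (τ : Nat) => τ))
  ~> refl (Eq (forall (z : Nat), Nat) (fun (δ : Nat) => δ) (fun (ν : Nat) => ν)) (refl (forall (p : Nat), Nat) (fun (γ : Nat) => γ))
inferred type:
  Eq (Eq (forall (z : Nat), Nat) (fun (δ : Nat) => δ) (fun (ν : Nat) => ν)) (refl (forall (p : Nat), Nat) (fun (γ : Nat) => γ)) (refl (forall (τ : Nat), Nat) (fun (y : Nat) => y))


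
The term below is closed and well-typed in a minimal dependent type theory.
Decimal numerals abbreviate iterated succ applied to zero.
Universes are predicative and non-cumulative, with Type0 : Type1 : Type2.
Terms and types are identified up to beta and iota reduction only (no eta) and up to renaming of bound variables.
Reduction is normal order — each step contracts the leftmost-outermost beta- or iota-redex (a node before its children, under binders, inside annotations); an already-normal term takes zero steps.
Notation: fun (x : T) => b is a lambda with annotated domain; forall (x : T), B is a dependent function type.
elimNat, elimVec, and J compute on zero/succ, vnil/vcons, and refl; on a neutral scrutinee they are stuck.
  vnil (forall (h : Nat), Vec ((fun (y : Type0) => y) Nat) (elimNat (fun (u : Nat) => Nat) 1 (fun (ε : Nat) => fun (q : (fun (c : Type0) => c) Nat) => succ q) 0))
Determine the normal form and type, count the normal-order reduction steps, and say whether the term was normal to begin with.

resulting normal form:
  vnil (forall (h : Nat), Vec Nat 1)
the term's type:
  Vec (forall (h : Nat), Vec Nat 1) 0
reduction steps (normal order): 2
already normal: no
first contracted redex: a beta-redex


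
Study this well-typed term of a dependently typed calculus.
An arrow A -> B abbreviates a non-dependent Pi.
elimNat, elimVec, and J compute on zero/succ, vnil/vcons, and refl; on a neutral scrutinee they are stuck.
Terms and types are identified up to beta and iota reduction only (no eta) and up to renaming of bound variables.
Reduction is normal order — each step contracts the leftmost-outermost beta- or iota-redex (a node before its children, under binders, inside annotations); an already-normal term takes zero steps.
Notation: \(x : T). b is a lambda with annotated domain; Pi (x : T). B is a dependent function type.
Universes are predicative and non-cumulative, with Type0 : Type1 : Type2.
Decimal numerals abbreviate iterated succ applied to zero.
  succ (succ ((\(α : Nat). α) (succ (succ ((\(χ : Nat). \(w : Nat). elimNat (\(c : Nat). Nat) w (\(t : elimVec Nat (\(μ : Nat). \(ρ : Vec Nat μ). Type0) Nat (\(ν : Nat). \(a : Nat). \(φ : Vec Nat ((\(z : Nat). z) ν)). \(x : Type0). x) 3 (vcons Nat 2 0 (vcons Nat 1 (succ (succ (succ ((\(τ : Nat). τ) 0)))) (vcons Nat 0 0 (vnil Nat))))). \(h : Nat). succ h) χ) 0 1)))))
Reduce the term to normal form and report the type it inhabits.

normal form:
  5
type:
  Nat
observation: the leftmost-outermost redex is a beta-redex, and normalization takes 4 steps.


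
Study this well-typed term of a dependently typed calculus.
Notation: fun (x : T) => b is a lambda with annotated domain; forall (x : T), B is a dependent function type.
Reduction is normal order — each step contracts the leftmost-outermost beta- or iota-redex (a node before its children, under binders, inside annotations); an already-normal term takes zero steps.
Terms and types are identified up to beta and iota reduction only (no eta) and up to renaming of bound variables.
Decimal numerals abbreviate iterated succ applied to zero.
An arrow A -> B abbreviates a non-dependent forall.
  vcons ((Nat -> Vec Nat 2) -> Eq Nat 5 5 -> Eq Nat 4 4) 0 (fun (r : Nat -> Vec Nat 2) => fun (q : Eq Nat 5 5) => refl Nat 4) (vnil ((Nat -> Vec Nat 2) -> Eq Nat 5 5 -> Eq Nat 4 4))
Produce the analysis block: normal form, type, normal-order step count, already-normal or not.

resulting normal form:
  vcons ((Nat -> Vec Nat 2) -> Eq Nat 5 5 -> Eq Nat 4 4) 0 (fun (r : Nat -> Vec Nat 2) => fun (q : Eq Nat 5 5) => refl Nat 4) (vnil ((Nat -> Vec Nat 2) -> Eq Nat 5 5 -> Eq Nat 4 4))
inferred type:
  Vec ((Nat -> Vec Nat 2) -> Eq Nat 5 5 -> Eq Nat 4 4) 1
steps to reach normal form (normal order): 0
started in normal form: yes


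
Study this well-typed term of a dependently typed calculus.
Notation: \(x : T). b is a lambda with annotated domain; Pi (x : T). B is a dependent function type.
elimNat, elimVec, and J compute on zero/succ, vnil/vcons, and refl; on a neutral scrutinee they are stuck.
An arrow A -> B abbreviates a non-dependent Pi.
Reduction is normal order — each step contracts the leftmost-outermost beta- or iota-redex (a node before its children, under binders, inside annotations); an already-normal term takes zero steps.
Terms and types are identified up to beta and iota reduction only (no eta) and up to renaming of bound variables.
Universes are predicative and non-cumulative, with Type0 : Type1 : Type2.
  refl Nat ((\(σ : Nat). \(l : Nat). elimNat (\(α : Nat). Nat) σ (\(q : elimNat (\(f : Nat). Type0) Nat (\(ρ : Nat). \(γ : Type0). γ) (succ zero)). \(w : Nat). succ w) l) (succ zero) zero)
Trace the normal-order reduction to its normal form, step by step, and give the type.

normal-order reduction:
  refl Nat ((\(σ : Nat). \(l : Nat). elimNat (\(α : Nat). Nat) σ (\(q : elimNat (\(f : Nat). Type0) Nat (\(ρ : Nat). \(γ : Type0). γ) (succ zero)). \(w : Nat). succ w) l) (succ zero) zero)
  ~> refl Nat ((\(σ : Nat). elimNat (\(l : Nat). Nat) (succ zero) (\(α : elimNat (\(q : Nat). Type0) Nat (\(f : Nat). \(ρ : Type0). ρ) (succ zero)). \(γ : Nat). succ γ) σ) zero)
  ~> refl Nat (elimNat (\(σ : Nat). Nat) (succ zero) (\(l : elimNat (\(α : Nat). Type0) Nat (\(q : Nat). \(f : Type0). f) (succ zero)). \(ρ : Nat). succ ρ) zero)
  ~> refl Nat (succ zero)
inferred type:
  Eq Nat (succ zero) (succ zero)


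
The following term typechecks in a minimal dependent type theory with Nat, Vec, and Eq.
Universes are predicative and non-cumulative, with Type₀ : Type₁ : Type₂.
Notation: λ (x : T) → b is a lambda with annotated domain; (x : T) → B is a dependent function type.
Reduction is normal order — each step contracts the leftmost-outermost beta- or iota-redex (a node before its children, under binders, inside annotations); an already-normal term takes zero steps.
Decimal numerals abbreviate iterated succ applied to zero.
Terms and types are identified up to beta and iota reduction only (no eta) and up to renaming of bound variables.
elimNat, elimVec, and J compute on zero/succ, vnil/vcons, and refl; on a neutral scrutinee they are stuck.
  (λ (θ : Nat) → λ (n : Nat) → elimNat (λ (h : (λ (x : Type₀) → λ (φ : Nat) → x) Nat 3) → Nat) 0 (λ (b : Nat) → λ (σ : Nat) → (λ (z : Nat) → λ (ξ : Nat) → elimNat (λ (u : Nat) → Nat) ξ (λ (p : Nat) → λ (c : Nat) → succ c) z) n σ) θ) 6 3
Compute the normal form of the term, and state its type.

normal form:
  18
type:
  Nat
observation: the first redex contracted is a beta-redex; the normal form is reached in 93 normal-order steps.


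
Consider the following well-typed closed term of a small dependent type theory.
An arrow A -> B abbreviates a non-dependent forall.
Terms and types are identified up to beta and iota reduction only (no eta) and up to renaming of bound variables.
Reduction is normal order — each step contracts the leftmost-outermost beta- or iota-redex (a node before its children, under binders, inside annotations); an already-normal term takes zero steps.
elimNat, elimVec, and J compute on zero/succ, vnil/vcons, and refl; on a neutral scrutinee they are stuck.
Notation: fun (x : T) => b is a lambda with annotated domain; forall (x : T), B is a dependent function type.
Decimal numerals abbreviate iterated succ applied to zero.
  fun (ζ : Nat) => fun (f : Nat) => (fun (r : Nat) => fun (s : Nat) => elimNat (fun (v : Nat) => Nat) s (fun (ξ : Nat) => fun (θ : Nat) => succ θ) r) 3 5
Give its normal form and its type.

resulting normal form:
  fun (ζ : Nat) => fun (f : Nat) => 8
inferred type:
  Nat -> Nat -> Nat


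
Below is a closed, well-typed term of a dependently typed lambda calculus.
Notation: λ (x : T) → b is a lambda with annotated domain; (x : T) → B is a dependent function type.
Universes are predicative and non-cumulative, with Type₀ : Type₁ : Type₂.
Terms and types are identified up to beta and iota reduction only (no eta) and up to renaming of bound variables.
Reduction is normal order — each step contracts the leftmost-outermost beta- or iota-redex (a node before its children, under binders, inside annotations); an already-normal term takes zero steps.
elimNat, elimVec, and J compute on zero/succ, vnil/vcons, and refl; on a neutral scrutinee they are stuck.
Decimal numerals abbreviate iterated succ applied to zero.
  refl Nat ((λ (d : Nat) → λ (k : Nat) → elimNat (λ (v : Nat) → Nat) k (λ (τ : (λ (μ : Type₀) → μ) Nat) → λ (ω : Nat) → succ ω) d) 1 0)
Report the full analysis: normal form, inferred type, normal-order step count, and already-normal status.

reduced normal form:
  refl Nat 1
type:
  Eq Nat 1 1
normal-order step count: 6
term was already normal: no
first contracted redex: a beta-redex


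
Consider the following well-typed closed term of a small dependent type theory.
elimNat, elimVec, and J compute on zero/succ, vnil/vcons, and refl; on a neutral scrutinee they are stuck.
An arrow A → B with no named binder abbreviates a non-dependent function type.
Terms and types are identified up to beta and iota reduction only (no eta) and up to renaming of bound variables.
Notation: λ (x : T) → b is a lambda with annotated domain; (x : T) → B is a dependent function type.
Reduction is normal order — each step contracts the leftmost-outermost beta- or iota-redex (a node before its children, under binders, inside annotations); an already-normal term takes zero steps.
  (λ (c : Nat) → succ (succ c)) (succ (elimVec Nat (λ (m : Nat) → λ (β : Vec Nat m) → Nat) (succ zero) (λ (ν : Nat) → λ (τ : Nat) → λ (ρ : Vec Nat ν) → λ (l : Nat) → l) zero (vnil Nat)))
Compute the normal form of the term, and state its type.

reduced normal form:
  succ (succ (succ (succ zero)))
the term's type:
  Nat
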